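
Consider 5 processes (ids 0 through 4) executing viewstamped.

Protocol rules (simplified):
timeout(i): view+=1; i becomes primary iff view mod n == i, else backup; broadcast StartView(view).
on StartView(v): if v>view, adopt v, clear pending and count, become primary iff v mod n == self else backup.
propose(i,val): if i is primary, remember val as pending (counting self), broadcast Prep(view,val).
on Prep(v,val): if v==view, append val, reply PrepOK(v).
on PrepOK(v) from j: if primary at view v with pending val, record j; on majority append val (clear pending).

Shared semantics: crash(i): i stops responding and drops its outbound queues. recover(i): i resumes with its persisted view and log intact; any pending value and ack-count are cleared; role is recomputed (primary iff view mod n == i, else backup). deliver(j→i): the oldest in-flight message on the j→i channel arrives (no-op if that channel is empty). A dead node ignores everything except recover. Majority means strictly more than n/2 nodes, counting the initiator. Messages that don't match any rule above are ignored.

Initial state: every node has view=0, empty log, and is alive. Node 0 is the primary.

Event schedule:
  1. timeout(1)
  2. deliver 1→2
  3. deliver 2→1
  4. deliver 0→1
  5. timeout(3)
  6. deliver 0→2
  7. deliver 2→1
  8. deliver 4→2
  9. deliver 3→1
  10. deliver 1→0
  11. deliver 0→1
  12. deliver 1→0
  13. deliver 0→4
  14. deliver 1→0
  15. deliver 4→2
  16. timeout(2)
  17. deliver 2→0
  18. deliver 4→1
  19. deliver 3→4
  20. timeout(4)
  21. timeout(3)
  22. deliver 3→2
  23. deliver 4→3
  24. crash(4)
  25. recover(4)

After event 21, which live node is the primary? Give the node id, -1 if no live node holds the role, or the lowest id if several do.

1. timeout(1):  <1:prim v1 ->
2. deliver 1→2:  <2:back v1 ->
3. deliver 2→1:  nop
4. deliver 0→1:  nop
5. timeout(3):  <3:back v1 ->
6. deliver 0→2:  nop
7. deliver 2→1:  nop
8. deliver 4→2:  nop
9. deliver 3→1:  nop
10. deliver 1→0:  <0:back v1 ->
11. deliver 0→1:  nop
12. deliver 1→0:  nop
13. deliver 0→4:  nop
14. deliver 1→0:  nop
15. deliver 4→2:  nop
16. timeout(2):  <2:prim v2 ->
17. deliver 2→0:  <0:back v2 ->
18. deliver 4→1:  nop
19. deliver 3→4:  <4:back v1 ->
20. timeout(4):  <4:back v2 ->
21. timeout(3):  <3:back v2 ->

1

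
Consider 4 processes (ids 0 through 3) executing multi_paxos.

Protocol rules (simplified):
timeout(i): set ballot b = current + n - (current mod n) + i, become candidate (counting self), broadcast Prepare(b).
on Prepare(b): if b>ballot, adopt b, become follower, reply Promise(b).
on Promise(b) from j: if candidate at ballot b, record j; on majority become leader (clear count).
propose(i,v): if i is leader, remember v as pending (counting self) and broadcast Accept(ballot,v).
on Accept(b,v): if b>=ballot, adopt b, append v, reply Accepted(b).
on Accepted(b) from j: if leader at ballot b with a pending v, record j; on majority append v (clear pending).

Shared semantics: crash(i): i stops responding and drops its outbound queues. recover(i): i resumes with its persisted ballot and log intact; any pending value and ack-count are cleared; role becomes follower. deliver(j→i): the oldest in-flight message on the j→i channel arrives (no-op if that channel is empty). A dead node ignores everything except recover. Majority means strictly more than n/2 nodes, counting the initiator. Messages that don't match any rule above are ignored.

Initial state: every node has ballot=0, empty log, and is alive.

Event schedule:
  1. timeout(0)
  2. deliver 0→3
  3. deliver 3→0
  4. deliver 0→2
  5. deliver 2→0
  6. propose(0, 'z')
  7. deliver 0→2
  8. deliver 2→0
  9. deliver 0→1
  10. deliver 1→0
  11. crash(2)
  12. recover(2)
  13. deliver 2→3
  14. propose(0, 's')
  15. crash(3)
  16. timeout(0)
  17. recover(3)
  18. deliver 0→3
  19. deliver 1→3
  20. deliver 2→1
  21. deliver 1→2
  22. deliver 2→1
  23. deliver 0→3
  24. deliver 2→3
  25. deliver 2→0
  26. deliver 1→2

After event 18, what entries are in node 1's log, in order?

empty

e1 timeout(0): 0[cand,b=4,-]
e2 deliver 0→3: 3[foll,b=4,-]
e3 deliver 3→0: ·
e4 deliver 0→2: 2[foll,b=4,-]
e5 deliver 2→0: 0[lead,b=4,-]
e6 propose(0,'z'): ·
e7 deliver 0→2: 2[foll,b=4,z]
e8 deliver 2→0: ·
e9 deliver 0→1: 1[foll,b=4,-]
e10 deliver 1→0: ·
e11 crash(2): 2[✗foll,b=4,z]
e12 recover(2): 2[foll,b=4,z]
e13 deliver 2→3: ·
e14 propose(0,'s'): ·
e15 crash(3): 3[✗foll,b=4,-]
e16 timeout(0): 0[cand,b=8,-]
e17 recover(3): 3[foll,b=4,-]
e18 deliver 0→3: 3[foll,b=4,z]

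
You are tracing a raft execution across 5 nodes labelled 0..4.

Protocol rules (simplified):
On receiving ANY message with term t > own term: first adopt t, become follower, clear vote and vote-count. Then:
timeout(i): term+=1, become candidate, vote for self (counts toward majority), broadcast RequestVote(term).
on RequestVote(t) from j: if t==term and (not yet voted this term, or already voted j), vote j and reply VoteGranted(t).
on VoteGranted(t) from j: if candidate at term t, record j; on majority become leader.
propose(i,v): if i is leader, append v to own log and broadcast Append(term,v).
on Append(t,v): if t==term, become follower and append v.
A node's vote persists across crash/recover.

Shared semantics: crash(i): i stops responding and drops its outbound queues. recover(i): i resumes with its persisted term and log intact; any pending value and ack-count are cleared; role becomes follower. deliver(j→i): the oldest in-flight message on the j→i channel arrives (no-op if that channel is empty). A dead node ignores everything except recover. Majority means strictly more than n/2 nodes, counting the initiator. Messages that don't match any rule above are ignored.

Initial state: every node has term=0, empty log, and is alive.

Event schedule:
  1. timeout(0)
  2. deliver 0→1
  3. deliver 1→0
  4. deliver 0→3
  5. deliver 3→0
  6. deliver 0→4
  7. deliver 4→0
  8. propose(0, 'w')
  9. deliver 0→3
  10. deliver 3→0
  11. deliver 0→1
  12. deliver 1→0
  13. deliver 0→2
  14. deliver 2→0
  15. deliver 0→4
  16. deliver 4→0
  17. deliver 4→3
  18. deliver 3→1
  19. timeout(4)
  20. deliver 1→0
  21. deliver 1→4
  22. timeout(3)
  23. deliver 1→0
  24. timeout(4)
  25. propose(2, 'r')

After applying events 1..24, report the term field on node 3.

2

e1 timeout(0): 0[cand,t=1,-]
e2 deliver 0→1: 1[foll,t=1,-]
e3 deliver 1→0: ·
e4 deliver 0→3: 3[foll,t=1,-]
e5 deliver 3→0: 0[lead,t=1,-]
e6 deliver 0→4: 4[foll,t=1,-]
e7 deliver 4→0: ·
e8 propose(0,'w'): 0[lead,t=1,w]
e9 deliver 0→3: 3[foll,t=1,w]
e10 deliver 3→0: ·
e11 deliver 0→1: 1[foll,t=1,w]
e12 deliver 1→0: ·
e13 deliver 0→2: 2[foll,t=1,-]
e14 deliver 2→0: ·
e15 deliver 0→4: 4[foll,t=1,w]
e16 deliver 4→0: ·
e17 deliver 4→3: ·
e18 deliver 3→1: ·
e19 timeout(4): 4[cand,t=2,w]
e20 deliver 1→0: ·
e21 deliver 1→4: ·
e22 timeout(3): 3[cand,t=2,w]
e23 deliver 1→0: ·
e24 timeout(4): 4[cand,t=3,w]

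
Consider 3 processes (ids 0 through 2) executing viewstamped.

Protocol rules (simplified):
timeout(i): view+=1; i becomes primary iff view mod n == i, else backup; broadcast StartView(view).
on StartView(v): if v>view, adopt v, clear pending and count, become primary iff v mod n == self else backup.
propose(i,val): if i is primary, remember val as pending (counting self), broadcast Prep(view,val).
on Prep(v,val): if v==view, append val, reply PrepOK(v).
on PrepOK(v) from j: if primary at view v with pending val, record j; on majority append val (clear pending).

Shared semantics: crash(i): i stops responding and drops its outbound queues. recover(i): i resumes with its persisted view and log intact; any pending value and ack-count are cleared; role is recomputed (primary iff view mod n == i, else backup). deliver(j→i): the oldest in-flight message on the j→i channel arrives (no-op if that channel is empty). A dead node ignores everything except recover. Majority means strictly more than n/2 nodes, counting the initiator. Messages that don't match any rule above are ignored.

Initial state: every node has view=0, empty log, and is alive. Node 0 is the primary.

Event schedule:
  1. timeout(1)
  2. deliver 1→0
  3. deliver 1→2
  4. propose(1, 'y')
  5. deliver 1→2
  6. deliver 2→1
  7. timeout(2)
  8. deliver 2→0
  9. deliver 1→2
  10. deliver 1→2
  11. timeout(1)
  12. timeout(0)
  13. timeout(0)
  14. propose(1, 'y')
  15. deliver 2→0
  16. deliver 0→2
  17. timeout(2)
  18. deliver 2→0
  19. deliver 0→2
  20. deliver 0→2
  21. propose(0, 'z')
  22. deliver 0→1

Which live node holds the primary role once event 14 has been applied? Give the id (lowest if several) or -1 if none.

2

1. timeout(1):  <1:prim v1 ->
2. deliver 1→0:  <0:back v1 ->
3. deliver 1→2:  <2:back v1 ->
4. propose(1,'y'):  nop
5. deliver 1→2:  <2:back v1 y>
6. deliver 2→1:  <1:prim v1 y>
7. timeout(2):  <2:prim v2 y>
8. deliver 2→0:  <0:back v2 ->
9. deliver 1→2:  nop
10. deliver 1→2:  nop
11. timeout(1):  <1:back v2 y>
12. timeout(0):  <0:prim v3 ->
13. timeout(0):  <0:back v4 ->
14. propose(1,'y'):  nop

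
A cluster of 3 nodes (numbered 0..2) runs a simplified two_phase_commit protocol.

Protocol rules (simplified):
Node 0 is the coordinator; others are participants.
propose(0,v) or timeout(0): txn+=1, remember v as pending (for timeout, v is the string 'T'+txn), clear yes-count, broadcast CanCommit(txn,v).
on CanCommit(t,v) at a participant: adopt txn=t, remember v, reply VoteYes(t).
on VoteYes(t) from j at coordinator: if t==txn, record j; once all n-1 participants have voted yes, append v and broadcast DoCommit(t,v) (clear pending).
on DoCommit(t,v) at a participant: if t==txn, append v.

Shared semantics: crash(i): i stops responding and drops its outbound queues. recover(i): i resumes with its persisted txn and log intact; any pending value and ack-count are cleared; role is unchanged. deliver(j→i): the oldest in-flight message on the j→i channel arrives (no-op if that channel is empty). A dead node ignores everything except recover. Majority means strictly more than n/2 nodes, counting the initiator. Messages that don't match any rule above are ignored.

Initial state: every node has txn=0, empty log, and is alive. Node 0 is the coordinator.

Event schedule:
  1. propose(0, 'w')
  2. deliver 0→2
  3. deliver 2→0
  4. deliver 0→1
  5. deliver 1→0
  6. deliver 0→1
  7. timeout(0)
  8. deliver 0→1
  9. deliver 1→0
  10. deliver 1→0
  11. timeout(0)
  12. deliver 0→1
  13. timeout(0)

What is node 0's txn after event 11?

3

1. propose(0,'w'):  <0:coor t1 ->
2. deliver 0→2:  <2:part t1 ->
3. deliver 2→0:  nop
4. deliver 0→1:  <1:part t1 ->
5. deliver 1→0:  <0:coor t1 w>
6. deliver 0→1:  <1:part t1 w>
7. timeout(0):  <0:coor t2 w>
8. deliver 0→1:  <1:part t2 w>
9. deliver 1→0:  nop
10. deliver 1→0:  nop
11. timeout(0):  <0:coor t3 w>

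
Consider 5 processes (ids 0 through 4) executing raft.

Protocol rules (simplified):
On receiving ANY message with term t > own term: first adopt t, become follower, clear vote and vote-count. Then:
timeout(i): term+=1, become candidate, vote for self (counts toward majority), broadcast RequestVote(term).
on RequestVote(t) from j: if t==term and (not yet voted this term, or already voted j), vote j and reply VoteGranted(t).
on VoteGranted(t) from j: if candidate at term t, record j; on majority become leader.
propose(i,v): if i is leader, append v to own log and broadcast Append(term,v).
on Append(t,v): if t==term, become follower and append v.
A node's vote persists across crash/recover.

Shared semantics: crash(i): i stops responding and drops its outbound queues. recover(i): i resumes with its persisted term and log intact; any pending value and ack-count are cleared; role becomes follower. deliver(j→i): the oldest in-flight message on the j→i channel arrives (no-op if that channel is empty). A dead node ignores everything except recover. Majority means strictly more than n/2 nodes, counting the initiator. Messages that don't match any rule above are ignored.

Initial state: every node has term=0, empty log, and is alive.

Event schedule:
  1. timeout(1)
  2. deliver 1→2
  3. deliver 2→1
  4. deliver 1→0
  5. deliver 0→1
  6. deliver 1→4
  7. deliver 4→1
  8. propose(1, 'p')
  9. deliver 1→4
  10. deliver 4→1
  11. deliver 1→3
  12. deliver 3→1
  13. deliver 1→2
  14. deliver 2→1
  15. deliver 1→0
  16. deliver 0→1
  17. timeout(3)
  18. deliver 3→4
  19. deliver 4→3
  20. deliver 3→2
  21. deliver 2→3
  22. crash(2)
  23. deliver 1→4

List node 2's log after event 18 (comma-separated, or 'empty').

step 1 timeout(1): 1={cand,t=1,log=-}
step 2 deliver 1→2: 2={foll,t=1,log=-}
step 3 deliver 2→1: —
step 4 deliver 1→0: 0={foll,t=1,log=-}
step 5 deliver 0→1: 1={lead,t=1,log=-}
step 6 deliver 1→4: 4={foll,t=1,log=-}
step 7 deliver 4→1: —
step 8 propose(1,'p'): 1={lead,t=1,log=p}
step 9 deliver 1→4: 4={foll,t=1,log=p}
step 10 deliver 4→1: —
step 11 deliver 1→3: 3={foll,t=1,log=-}
step 12 deliver 3→1: —
step 13 deliver 1→2: 2={foll,t=1,log=p}
step 14 deliver 2→1: —
step 15 deliver 1→0: 0={foll,t=1,log=p}
step 16 deliver 0→1: —
step 17 timeout(3): 3={cand,t=2,log=-}
step 18 deliver 3→4: 4={foll,t=2,log=p}

p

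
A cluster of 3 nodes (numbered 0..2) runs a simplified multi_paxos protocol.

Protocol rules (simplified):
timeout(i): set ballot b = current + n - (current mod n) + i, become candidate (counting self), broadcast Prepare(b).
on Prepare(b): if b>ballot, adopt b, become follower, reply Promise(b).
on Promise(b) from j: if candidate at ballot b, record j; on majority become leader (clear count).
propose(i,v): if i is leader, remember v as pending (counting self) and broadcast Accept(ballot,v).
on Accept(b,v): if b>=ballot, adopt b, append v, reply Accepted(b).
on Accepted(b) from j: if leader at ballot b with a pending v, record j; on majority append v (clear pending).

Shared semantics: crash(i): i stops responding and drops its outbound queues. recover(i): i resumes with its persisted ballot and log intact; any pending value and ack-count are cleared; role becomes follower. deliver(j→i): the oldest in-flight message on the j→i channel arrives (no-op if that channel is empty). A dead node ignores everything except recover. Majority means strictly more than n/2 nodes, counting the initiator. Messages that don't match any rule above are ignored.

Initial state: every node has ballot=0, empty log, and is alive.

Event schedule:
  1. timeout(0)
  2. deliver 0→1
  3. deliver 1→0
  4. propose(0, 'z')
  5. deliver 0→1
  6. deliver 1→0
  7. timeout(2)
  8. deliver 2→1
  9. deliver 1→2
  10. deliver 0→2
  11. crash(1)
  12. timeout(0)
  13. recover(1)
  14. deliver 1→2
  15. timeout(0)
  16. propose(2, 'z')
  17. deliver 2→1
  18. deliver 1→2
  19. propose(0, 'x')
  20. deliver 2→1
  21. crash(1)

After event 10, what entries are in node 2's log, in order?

after 1 — timeout(0): n0:cand/b3/[-]
after 2 — deliver 0→1: n1:foll/b3/[-]
after 3 — deliver 1→0: n0:lead/b3/[-]
after 4 — propose(0,'z'): ·
after 5 — deliver 0→1: n1:foll/b3/[z]
after 6 — deliver 1→0: n0:lead/b3/[z]
after 7 — timeout(2): n2:cand/b5/[-]
after 8 — deliver 2→1: n1:foll/b5/[z]
after 9 — deliver 1→2: n2:lead/b5/[-]
after 10 — deliver 0→2: ·

empty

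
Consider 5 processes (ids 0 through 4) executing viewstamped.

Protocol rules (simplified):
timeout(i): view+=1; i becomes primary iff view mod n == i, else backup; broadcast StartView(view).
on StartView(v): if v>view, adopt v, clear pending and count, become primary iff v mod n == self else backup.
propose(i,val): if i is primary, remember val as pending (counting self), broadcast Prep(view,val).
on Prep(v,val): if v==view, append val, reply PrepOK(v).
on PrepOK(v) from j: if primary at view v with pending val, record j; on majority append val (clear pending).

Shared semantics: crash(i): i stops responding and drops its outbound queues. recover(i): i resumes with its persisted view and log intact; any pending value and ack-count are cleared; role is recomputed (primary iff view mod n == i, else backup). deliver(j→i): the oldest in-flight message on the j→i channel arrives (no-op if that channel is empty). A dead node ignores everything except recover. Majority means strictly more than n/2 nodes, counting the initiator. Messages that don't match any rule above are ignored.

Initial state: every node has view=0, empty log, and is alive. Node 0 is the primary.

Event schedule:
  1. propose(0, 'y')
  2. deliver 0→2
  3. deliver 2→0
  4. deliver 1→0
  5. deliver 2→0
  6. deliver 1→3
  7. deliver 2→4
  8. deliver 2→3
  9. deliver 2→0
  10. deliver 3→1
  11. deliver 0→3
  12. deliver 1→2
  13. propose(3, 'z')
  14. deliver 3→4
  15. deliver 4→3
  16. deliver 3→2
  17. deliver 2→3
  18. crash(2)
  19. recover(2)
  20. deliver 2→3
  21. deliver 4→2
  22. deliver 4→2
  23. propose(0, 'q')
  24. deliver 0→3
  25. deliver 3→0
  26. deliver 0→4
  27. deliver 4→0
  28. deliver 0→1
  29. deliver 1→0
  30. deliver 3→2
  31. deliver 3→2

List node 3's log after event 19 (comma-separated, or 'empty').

1. propose(0,'y'):  nop
2. deliver 0→2:  <2:back v0 y>
3. deliver 2→0:  nop
4. deliver 1→0:  nop
5. deliver 2→0:  nop
6. deliver 1→3:  nop
7. deliver 2→4:  nop
8. deliver 2→3:  nop
9. deliver 2→0:  nop
10. deliver 3→1:  nop
11. deliver 0→3:  <3:back v0 y>
12. deliver 1→2:  nop
13. propose(3,'z'):  nop
14. deliver 3→4:  nop
15. deliver 4→3:  nop
16. deliver 3→2:  nop
17. deliver 2→3:  nop
18. crash(2):  <2:✗back v0 y>
19. recover(2):  <2:back v0 y>

y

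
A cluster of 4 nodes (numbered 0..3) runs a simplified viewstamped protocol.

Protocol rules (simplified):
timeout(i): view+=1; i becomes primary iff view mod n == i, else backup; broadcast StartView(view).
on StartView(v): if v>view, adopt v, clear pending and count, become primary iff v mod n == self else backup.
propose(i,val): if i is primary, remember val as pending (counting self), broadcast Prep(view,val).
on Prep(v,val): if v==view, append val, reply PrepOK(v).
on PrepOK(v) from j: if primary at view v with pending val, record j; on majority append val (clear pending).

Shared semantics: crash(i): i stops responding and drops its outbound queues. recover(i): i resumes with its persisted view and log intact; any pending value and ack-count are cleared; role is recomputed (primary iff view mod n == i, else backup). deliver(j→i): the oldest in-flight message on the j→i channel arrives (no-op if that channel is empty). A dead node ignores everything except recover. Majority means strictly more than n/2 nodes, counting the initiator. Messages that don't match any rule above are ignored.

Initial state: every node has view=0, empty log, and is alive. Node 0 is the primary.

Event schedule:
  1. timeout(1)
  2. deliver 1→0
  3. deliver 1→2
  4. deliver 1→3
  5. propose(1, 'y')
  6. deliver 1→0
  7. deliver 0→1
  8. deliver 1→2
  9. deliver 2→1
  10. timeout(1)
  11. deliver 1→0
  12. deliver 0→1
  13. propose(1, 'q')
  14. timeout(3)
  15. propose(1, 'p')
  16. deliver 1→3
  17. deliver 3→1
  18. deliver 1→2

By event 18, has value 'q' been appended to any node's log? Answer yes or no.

no

after 1 — timeout(1): n1:prim/v1/[-]
after 2 — deliver 1→0: n0:back/v1/[-]
after 3 — deliver 1→2: n2:back/v1/[-]
after 4 — deliver 1→3: n3:back/v1/[-]
after 5 — propose(1,'y'): ·
after 6 — deliver 1→0: n0:back/v1/[y]
after 7 — deliver 0→1: ·
after 8 — deliver 1→2: n2:back/v1/[y]
after 9 — deliver 2→1: n1:prim/v1/[y]
after 10 — timeout(1): n1:back/v2/[y]
after 11 — deliver 1→0: n0:back/v2/[y]
after 12 — deliver 0→1: ·
after 13 — propose(1,'q'): ·
after 14 — timeout(3): n3:back/v2/[-]
after 15 — propose(1,'p'): ·
after 16 — deliver 1→3: ·
after 17 — deliver 3→1: ·
after 18 — deliver 1→2: n2:prim/v2/[y]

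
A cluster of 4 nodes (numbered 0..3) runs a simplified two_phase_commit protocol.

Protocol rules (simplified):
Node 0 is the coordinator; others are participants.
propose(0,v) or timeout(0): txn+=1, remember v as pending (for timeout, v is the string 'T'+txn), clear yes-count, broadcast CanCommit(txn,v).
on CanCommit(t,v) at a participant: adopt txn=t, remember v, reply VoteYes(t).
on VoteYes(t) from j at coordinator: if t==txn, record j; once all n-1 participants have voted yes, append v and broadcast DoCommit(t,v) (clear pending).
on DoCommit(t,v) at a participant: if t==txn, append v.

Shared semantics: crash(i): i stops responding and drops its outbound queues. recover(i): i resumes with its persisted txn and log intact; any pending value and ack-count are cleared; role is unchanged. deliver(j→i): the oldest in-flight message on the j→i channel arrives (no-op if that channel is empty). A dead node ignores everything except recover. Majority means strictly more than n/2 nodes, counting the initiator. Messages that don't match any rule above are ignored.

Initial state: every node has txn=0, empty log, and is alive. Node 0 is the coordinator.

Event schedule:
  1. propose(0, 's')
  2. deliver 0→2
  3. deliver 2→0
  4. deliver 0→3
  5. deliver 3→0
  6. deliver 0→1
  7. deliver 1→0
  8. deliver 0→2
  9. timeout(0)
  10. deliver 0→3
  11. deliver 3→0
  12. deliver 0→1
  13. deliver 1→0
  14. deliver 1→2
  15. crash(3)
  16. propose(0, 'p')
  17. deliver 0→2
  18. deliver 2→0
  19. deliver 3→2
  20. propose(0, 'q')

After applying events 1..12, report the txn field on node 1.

1. propose(0,'s'):  <0:coor t1 ->
2. deliver 0→2:  <2:part t1 ->
3. deliver 2→0:  nop
4. deliver 0→3:  <3:part t1 ->
5. deliver 3→0:  nop
6. deliver 0→1:  <1:part t1 ->
7. deliver 1→0:  <0:coor t1 s>
8. deliver 0→2:  <2:part t1 s>
9. timeout(0):  <0:coor t2 s>
10. deliver 0→3:  <3:part t1 s>
11. deliver 3→0:  nop
12. deliver 0→1:  <1:part t1 s>

1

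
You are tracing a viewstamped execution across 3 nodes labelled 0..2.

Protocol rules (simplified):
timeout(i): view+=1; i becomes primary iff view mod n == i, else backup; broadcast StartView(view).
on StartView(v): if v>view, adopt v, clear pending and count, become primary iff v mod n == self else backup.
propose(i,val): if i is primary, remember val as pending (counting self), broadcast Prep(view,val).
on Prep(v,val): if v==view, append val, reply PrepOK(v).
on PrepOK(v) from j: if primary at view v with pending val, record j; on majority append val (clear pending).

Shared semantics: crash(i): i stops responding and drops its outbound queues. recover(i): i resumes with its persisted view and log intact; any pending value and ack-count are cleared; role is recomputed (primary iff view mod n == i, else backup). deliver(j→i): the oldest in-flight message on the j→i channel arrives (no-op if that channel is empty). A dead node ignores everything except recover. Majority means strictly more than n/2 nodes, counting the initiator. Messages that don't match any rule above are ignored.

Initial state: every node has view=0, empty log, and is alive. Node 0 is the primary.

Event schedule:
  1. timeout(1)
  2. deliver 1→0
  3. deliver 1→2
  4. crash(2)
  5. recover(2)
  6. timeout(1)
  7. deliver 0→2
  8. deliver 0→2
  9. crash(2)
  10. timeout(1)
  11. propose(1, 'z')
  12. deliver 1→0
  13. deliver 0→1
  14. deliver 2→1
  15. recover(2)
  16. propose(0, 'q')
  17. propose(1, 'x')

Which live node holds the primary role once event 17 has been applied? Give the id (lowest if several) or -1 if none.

1. timeout(1):  <1:prim v1 ->
2. deliver 1→0:  <0:back v1 ->
3. deliver 1→2:  <2:back v1 ->
4. crash(2):  <2:✗back v1 ->
5. recover(2):  <2:back v1 ->
6. timeout(1):  <1:back v2 ->
7. deliver 0→2:  nop
8. deliver 0→2:  nop
9. crash(2):  <2:✗back v1 ->
10. timeout(1):  <1:back v3 ->
11. propose(1,'z'):  nop
12. deliver 1→0:  <0:back v2 ->
13. deliver 0→1:  nop
14. deliver 2→1:  nop
15. recover(2):  <2:back v1 ->
16. propose(0,'q'):  nop
17. propose(1,'x'):  nop

-1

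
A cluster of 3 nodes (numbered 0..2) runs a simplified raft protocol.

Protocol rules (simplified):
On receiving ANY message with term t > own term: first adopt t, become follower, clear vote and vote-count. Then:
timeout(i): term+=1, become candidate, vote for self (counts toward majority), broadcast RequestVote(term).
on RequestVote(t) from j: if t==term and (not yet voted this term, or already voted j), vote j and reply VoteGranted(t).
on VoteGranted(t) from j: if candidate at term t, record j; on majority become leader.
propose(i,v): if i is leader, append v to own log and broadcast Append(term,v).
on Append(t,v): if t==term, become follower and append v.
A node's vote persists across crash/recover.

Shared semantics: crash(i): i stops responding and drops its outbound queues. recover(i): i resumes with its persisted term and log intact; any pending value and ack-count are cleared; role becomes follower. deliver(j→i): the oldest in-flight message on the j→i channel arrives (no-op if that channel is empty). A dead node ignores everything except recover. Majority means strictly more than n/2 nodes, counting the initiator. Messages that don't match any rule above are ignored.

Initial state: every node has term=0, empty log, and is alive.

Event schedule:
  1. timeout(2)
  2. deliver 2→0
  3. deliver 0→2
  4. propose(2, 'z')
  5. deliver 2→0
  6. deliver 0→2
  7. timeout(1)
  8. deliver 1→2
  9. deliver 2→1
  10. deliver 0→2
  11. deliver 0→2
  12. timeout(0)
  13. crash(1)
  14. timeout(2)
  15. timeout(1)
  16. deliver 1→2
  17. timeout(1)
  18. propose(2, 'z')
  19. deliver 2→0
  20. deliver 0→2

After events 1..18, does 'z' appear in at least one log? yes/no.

e1 timeout(2): 2[cand,t=1,-]
e2 deliver 2→0: 0[foll,t=1,-]
e3 deliver 0→2: 2[lead,t=1,-]
e4 propose(2,'z'): 2[lead,t=1,z]
e5 deliver 2→0: 0[foll,t=1,z]
e6 deliver 0→2: ·
e7 timeout(1): 1[cand,t=1,-]
e8 deliver 1→2: ·
e9 deliver 2→1: ·
e10 deliver 0→2: ·
e11 deliver 0→2: ·
e12 timeout(0): 0[cand,t=2,z]
e13 crash(1): 1[✗cand,t=1,-]
e14 timeout(2): 2[cand,t=2,z]
e15 timeout(1): ·
e16 deliver 1→2: ·
e17 timeout(1): ·
e18 propose(2,'z'): ·

yes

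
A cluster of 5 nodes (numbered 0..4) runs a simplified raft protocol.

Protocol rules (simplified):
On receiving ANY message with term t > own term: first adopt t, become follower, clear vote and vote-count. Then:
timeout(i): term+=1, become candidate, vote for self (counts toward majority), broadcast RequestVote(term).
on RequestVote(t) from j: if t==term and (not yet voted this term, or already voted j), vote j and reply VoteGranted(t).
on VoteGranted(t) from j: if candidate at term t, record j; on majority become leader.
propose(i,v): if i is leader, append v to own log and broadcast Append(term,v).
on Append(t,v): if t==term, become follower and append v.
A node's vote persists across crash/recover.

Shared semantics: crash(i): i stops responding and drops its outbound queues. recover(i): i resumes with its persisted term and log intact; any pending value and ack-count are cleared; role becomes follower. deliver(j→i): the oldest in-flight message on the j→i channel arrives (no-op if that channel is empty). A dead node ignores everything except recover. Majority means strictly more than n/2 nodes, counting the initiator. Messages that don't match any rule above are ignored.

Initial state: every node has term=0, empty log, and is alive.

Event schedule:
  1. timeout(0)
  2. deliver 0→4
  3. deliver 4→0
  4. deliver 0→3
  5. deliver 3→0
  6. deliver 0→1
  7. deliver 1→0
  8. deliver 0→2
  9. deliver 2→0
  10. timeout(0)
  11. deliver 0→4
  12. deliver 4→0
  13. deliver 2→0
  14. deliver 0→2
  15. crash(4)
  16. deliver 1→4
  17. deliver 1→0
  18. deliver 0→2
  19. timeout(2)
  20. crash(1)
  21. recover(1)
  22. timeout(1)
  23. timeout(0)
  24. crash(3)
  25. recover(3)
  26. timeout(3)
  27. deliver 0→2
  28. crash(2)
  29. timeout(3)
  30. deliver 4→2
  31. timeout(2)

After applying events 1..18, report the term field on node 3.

1

1. timeout(0):  <0:cand t1 ->
2. deliver 0→4:  <4:foll t1 ->
3. deliver 4→0:  nop
4. deliver 0→3:  <3:foll t1 ->
5. deliver 3→0:  <0:lead t1 ->
6. deliver 0→1:  <1:foll t1 ->
7. deliver 1→0:  nop
8. deliver 0→2:  <2:foll t1 ->
9. deliver 2→0:  nop
10. timeout(0):  <0:cand t2 ->
11. deliver 0→4:  <4:foll t2 ->
12. deliver 4→0:  nop
13. deliver 2→0:  nop
14. deliver 0→2:  <2:foll t2 ->
15. crash(4):  <4:✗foll t2 ->
16. deliver 1→4:  nop
17. deliver 1→0:  nop
18. deliver 0→2:  nop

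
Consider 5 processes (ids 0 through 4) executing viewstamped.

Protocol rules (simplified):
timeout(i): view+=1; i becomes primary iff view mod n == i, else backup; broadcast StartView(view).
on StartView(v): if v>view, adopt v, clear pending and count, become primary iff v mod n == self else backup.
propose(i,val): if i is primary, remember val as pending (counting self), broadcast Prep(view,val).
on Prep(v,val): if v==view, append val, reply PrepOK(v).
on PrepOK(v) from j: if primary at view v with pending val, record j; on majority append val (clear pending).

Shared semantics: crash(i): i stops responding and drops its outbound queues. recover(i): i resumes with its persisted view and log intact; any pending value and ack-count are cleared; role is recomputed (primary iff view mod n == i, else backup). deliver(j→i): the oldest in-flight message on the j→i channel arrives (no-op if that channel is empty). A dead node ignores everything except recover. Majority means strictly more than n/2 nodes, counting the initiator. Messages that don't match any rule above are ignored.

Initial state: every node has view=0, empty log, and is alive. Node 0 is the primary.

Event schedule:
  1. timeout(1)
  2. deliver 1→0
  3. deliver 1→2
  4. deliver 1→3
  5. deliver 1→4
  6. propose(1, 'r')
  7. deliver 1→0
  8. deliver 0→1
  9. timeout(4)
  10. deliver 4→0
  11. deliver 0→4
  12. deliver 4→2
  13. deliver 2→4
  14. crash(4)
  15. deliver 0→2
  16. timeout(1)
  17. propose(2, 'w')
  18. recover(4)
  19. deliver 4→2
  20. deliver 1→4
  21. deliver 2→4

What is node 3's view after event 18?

1

e1 timeout(1): 1[prim,v=1,-]
e2 deliver 1→0: 0[back,v=1,-]
e3 deliver 1→2: 2[back,v=1,-]
e4 deliver 1→3: 3[back,v=1,-]
e5 deliver 1→4: 4[back,v=1,-]
e6 propose(1,'r'): ·
e7 deliver 1→0: 0[back,v=1,r]
e8 deliver 0→1: ·
e9 timeout(4): 4[back,v=2,-]
e10 deliver 4→0: 0[back,v=2,r]
e11 deliver 0→4: ·
e12 deliver 4→2: 2[prim,v=2,-]
e13 deliver 2→4: ·
e14 crash(4): 4[✗back,v=2,-]
e15 deliver 0→2: ·
e16 timeout(1): 1[back,v=2,-]
e17 propose(2,'w'): ·
e18 recover(4): 4[back,v=2,-]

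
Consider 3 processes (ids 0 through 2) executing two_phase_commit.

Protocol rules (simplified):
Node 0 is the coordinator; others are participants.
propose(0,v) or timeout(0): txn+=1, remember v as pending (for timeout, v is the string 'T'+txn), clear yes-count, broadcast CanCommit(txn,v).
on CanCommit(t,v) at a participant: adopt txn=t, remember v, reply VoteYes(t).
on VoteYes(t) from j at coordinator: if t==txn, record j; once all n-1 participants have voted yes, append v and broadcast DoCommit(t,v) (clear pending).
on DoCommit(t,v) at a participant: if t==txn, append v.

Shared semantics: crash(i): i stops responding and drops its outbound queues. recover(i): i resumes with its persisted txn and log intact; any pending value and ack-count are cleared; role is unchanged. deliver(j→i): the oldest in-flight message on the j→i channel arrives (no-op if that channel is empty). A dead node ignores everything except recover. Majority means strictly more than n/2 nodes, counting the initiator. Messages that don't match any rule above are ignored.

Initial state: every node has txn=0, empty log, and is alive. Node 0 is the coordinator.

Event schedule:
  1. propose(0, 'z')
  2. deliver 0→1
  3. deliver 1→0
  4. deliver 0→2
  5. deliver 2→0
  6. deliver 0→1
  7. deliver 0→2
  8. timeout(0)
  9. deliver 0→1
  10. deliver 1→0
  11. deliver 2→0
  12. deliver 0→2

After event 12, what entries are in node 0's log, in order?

z

e1 propose(0,'z'): 0[coor,t=1,-]
e2 deliver 0→1: 1[part,t=1,-]
e3 deliver 1→0: ·
e4 deliver 0→2: 2[part,t=1,-]
e5 deliver 2→0: 0[coor,t=1,z]
e6 deliver 0→1: 1[part,t=1,z]
e7 deliver 0→2: 2[part,t=1,z]
e8 timeout(0): 0[coor,t=2,z]
e9 deliver 0→1: 1[part,t=2,z]
e10 deliver 1→0: ·
e11 deliver 2→0: ·
e12 deliver 0→2: 2[part,t=2,z]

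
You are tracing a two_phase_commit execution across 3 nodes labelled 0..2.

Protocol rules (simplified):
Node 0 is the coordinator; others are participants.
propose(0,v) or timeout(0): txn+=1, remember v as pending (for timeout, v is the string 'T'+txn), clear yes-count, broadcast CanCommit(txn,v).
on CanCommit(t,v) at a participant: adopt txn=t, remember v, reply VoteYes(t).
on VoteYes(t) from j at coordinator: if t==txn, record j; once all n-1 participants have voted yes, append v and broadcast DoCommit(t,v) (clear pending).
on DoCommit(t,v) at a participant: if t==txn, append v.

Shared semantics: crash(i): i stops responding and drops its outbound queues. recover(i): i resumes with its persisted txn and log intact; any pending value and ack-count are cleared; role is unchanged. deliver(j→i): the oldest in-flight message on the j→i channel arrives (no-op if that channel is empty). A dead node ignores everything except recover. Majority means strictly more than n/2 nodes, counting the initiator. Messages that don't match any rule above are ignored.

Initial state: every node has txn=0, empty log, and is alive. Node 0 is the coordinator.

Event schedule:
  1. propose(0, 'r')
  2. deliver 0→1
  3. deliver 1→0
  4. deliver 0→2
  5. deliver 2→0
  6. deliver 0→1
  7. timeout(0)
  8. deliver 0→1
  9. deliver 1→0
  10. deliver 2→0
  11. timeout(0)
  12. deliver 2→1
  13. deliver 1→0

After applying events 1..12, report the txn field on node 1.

2

after 1 — propose(0,'r'): n0:coor/t1/[-]
after 2 — deliver 0→1: n1:part/t1/[-]
after 3 — deliver 1→0: ·
after 4 — deliver 0→2: n2:part/t1/[-]
after 5 — deliver 2→0: n0:coor/t1/[r]
after 6 — deliver 0→1: n1:part/t1/[r]
after 7 — timeout(0): n0:coor/t2/[r]
after 8 — deliver 0→1: n1:part/t2/[r]
after 9 — deliver 1→0: ·
after 10 — deliver 2→0: ·
after 11 — timeout(0): n0:coor/t3/[r]
after 12 — deliver 2→1: ·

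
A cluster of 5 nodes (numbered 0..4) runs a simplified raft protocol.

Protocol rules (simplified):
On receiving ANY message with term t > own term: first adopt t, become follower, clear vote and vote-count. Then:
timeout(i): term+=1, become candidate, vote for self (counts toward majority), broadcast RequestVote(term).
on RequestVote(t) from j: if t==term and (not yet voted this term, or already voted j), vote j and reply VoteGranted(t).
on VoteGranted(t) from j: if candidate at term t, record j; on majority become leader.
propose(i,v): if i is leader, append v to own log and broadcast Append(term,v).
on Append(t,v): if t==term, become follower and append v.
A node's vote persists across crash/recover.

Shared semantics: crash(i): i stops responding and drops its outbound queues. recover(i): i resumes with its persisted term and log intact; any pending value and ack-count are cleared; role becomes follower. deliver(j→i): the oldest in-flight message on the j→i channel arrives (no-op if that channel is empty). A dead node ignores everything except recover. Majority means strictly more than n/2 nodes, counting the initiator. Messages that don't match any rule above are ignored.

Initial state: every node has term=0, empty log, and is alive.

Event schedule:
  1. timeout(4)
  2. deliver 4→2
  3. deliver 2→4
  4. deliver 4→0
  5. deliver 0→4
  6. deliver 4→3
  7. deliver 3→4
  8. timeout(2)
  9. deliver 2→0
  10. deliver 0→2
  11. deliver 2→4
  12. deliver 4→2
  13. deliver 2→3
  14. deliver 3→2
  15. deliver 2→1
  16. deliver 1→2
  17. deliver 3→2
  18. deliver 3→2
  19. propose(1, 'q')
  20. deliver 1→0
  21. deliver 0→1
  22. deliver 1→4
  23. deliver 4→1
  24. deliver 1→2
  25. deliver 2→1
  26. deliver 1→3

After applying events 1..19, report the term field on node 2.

[1] timeout(4) → N4(cand t1 [-])
[2] deliver 4→2 → N2(foll t1 [-])
[3] deliver 2→4 → ∅
[4] deliver 4→0 → N0(foll t1 [-])
[5] deliver 0→4 → N4(lead t1 [-])
[6] deliver 4→3 → N3(foll t1 [-])
[7] deliver 3→4 → ∅
[8] timeout(2) → N2(cand t2 [-])
[9] deliver 2→0 → N0(foll t2 [-])
[10] deliver 0→2 → ∅
[11] deliver 2→4 → N4(foll t2 [-])
[12] deliver 4→2 → N2(lead t2 [-])
[13] deliver 2→3 → N3(foll t2 [-])
[14] deliver 3→2 → ∅
[15] deliver 2→1 → N1(foll t2 [-])
[16] deliver 1→2 → ∅
[17] deliver 3→2 → ∅
[18] deliver 3→2 → ∅
[19] propose(1,'q') → ∅

2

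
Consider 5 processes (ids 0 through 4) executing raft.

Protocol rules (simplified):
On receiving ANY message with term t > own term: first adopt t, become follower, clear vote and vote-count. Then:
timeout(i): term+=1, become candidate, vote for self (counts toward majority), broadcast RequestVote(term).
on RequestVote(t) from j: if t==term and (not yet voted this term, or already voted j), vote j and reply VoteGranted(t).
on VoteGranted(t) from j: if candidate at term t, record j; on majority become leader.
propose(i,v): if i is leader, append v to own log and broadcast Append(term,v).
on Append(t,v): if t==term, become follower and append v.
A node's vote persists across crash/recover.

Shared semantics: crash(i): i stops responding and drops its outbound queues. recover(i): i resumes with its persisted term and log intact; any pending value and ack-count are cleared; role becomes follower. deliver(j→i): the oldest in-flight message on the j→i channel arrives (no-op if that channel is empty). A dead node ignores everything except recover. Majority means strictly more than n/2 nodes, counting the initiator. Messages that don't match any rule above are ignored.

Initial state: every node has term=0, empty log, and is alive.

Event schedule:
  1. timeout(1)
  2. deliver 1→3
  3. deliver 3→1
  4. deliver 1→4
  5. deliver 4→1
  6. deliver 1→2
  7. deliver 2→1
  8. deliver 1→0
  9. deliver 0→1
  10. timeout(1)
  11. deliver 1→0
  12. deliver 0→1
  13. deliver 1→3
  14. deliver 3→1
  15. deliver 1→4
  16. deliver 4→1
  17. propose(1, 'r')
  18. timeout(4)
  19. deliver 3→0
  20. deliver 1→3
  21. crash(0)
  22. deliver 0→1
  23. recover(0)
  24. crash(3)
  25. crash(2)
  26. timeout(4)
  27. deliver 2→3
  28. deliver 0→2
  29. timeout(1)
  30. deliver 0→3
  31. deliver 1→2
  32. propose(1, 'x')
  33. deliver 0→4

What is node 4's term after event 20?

1. timeout(1):  <1:cand t1 ->
2. deliver 1→3:  <3:foll t1 ->
3. deliver 3→1:  nop
4. deliver 1→4:  <4:foll t1 ->
5. deliver 4→1:  <1:lead t1 ->
6. deliver 1→2:  <2:foll t1 ->
7. deliver 2→1:  nop
8. deliver 1→0:  <0:foll t1 ->
9. deliver 0→1:  nop
10. timeout(1):  <1:cand t2 ->
11. deliver 1→0:  <0:foll t2 ->
12. deliver 0→1:  nop
13. deliver 1→3:  <3:foll t2 ->
14. deliver 3→1:  <1:lead t2 ->
15. deliver 1→4:  <4:foll t2 ->
16. deliver 4→1:  nop
17. propose(1,'r'):  <1:lead t2 r>
18. timeout(4):  <4:cand t3 ->
19. deliver 3→0:  nop
20. deliver 1→3:  <3:foll t2 r>

3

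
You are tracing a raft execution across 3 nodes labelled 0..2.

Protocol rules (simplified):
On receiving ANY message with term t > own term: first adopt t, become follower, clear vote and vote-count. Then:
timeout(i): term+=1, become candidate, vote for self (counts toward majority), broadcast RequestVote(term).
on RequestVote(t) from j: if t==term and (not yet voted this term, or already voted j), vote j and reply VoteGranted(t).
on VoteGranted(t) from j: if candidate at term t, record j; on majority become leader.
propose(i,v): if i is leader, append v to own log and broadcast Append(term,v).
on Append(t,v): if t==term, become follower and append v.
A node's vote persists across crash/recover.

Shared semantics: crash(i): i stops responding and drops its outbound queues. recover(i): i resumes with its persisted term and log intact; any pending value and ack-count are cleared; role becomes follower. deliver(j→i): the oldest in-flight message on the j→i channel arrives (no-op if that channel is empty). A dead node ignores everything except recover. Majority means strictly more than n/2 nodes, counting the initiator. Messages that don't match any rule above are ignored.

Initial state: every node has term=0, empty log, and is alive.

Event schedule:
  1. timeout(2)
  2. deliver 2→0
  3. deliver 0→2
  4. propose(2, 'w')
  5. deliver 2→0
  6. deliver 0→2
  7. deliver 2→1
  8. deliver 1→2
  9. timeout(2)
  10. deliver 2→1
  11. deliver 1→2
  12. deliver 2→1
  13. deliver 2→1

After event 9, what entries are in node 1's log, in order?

empty

[1] timeout(2) → N2(cand t1 [-])
[2] deliver 2→0 → N0(foll t1 [-])
[3] deliver 0→2 → N2(lead t1 [-])
[4] propose(2,'w') → N2(lead t1 [w])
[5] deliver 2→0 → N0(foll t1 [w])
[6] deliver 0→2 → ∅
[7] deliver 2→1 → N1(foll t1 [-])
[8] deliver 1→2 → ∅
[9] timeout(2) → N2(cand t2 [w])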